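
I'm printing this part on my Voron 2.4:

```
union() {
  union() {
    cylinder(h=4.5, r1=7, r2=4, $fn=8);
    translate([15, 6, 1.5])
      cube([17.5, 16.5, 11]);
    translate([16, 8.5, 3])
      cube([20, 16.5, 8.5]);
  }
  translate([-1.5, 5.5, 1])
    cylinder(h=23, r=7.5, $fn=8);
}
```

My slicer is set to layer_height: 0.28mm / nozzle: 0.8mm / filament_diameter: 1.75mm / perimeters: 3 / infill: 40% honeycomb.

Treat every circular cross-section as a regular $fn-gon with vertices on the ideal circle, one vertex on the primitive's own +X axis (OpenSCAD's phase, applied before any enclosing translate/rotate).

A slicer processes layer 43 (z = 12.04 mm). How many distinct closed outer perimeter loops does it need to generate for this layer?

2

At z = 12.04 mm: the cone is not intersected at this z (z outside [0, 4.5]); the cube at (15, 6) (footprint 17.5×16.5) is included at this height; the cube at (16, 8.5) is absent (z outside [3, 11.5]); Taking the union: only the 17.5×16.5 cube at (15, 6) is present, so the union is just that shape — 1 connected region; the r=7.5 cylinder at (-1.5, 5.5) contributes a regular 8-gon of circumradius 7.5; Taking the union: the 2 present regions are separate (no shared area or edge), so areas and boundary lengths simply add and each stays a separate island — 2 connected regions. The result has 2 disconnected regions.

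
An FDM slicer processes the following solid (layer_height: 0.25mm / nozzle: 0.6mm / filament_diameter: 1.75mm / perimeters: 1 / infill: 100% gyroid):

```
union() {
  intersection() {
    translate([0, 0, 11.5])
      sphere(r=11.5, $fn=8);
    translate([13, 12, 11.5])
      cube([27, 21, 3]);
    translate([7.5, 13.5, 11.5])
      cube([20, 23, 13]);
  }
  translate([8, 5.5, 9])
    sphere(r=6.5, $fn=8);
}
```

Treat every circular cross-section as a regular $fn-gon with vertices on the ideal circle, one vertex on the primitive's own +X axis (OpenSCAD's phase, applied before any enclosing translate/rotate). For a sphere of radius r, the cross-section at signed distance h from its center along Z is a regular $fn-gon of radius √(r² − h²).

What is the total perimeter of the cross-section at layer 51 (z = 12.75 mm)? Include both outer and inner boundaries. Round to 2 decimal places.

32.51 mm

At z = 12.75 mm: the r=11.5 sphere slices to a regular 8-gon of circumradius 11.432 (√(r²−h²) with h=1.25 from center) (perimeter = 2·8·11.432·sin(180°/8) = 70.00 mm); the 27×21 cube at (13, 12) contributes its full rectangle (perimeter 96.00 mm); the 20×23 cube at (7.5, 13.5) contributes its full rectangle (perimeter 86.00 mm); After intersecting: the 27×21 cube at (13, 12) does not overlap the r=11.5 sphere (empty); the 20×23 cube at (7.5, 13.5) does not overlap the running intersection (empty) — nothing remains; the r=6.5 sphere at (8, 5.5) slices to a regular 8-gon of circumradius 5.309 (√(r²−h²) with h=3.75 from center) (perimeter = 2·8·5.309·sin(180°/8) = 32.51 mm); Combining (union): only the r=6.5 sphere at (8, 5.5) is present, so the union is just that shape — boundary = 32.51 mm. Overall, the cross-section is a single solid region. Total boundary length (outer) = 32.51 mm.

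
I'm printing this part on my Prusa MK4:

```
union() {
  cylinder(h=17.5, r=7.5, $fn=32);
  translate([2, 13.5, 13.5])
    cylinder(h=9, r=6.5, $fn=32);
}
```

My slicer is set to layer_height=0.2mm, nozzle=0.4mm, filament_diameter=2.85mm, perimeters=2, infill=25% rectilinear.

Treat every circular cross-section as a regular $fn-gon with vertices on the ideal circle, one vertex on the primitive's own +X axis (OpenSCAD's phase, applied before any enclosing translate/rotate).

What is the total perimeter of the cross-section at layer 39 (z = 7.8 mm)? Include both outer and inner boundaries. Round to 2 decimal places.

47.05 mm

At z = 7.8 mm: the r=7.5 cylinder gives a regular 32-gon of circumradius 7.5 (constant along its height) (perimeter = 2·32·7.500·sin(180°/32) = 47.05 mm); the cylinder at (2, 13.5) is not intersected at this z (z outside [13.5, 22.5]); Combining (union): only the r=7.5 cylinder is present, so the union is just that shape — boundary = 47.05 mm. Overall, the cross-section is a single solid region. Total boundary length (outer) = 47.05 mm.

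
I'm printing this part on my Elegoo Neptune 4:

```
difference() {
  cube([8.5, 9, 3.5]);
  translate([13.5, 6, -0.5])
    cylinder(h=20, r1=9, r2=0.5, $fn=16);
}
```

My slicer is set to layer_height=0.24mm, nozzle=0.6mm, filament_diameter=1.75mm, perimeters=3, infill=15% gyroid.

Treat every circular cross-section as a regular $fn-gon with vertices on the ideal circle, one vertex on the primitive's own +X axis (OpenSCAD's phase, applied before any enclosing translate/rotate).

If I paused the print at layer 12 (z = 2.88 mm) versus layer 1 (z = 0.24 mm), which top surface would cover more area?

layer 12 (z = 2.88 mm)

Layer 12 (z = 2.88): the 8.5×9 cube contributes its full rectangle (area 76.50 mm²); the cone at (13.5, 6): at t=0.169 of its height the radius interpolates to r₁+(r₂−r₁)t = 7.564, giving a regular 16-gon of that circumradius (area = (16/2)·7.564²·sin(360°/16) = 175.14 mm²); Taking the first minus the rest: starting from the 8.5×9 cube (76.50 mm²), the cone at (13.5, 6) partially overlaps it — only the 16.29 mm² overlap (of its 175.14 mm²) is removed, clipping the outline — area = 60.21 mm². So its area = 60.21 mm². Layer 1 (z = 0.24): the 8.5×9 cube contributes its full rectangle (area 76.50 mm²); the cone at (13.5, 6) contributes a regular 16-gon of circumradius 8.685 (interpolated between r1=9 and r2=0.5 at t=0.037) (area = (16/2)·8.685²·sin(360°/16) = 230.95 mm²); After the difference (first − rest): starting from the 8.5×9 cube (76.50 mm²), the cone at (13.5, 6) partially overlaps it — only the 27.01 mm² overlap (of its 230.95 mm²) is removed, clipping the outline — area = 49.49 mm². So its area = 49.49 mm². Layer 12 is larger (60.21 vs 49.49 mm²).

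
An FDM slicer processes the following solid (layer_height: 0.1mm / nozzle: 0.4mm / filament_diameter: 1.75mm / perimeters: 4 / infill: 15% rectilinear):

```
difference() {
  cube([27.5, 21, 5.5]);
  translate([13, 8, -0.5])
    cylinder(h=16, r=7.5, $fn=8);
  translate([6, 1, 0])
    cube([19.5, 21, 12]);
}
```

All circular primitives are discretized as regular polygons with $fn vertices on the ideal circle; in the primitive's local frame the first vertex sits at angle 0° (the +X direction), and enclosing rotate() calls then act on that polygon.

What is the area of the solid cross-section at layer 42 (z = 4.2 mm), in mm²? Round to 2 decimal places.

186.29 mm²

At z = 4.2 mm: the 27.5×21 cube contributes its full rectangle (area 577.50 mm²); the cylinder at (13, 8): section is a regular 8-gon, circumradius r=7.5 (area = (8/2)·7.500²·sin(360°/8) = 159.10 mm²); the cube at (6, 1) (footprint 19.5×21) is included at this height (area 409.50 mm²); Taking the first minus the rest: starting from the 27.5×21 cube (577.50 mm²), the r=7.5 cylinder at (13, 8) lies wholly inside it (removes its full 159.10 mm² and its 45.92 mm outline becomes a hole wall); the 19.5×21 cube at (6, 1) partially overlaps it — only the 232.11 mm² overlap (of its 409.50 mm²) is removed, clipping the outline — area = 186.29 mm². Overall, the cross-section is a single solid region. Net area = 186.29 mm².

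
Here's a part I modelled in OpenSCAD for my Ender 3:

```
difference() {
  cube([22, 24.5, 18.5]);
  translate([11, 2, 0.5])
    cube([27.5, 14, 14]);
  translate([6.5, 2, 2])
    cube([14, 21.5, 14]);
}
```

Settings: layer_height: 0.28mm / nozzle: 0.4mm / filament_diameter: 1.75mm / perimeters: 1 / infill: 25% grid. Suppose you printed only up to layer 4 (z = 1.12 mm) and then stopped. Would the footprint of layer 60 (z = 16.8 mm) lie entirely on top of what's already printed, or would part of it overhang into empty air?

Compare the two slices. At z = 1.12: the cube is present — its section is the full 22×24.5 rectangle (area 539.00 mm²); the 27.5×14 cube at (11, 2) contributes its full rectangle (area 385.00 mm²); the cube at (6.5, 2) is not intersected at this z (z outside [2, 16]); Subtracting the remaining from the first: starting from the 22×24.5 cube (539.00 mm²), the 27.5×14 cube at (11, 2) partially overlaps it — only the 154.00 mm² overlap (of its 385.00 mm²) is removed, clipping the outline — area = 385.00 mm². At z = 16.8: the 22×24.5 cube contributes its full rectangle (area 539.00 mm²); the cube at (11, 2) is not intersected at this z (z outside [0.5, 14.5]); the cube at (6.5, 2) is not intersected at this z (z outside [2, 16]); Taking the first minus the rest: none of the subtracted shapes is present at this height, so the 22×24.5 cube is unchanged — area = 539.00 mm². Checking containment: at z = 16.8 the cross-section extends beyond the z = 1.12 cross-section by about 154.00 mm².

part overhangs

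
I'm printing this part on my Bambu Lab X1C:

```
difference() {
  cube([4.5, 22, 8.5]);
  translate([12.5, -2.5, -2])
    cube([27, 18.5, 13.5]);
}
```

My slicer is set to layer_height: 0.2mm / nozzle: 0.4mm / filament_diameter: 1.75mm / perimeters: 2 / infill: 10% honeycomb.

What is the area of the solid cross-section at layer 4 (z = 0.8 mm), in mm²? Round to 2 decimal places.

99.00 mm²

At z = 0.8 mm: the 4.5×22 cube contributes its full rectangle (area 99.00 mm²); the cube at (12.5, -2.5) (footprint 27×18.5) is included at this height (area 499.50 mm²); Taking the first minus the rest: starting from the 4.5×22 cube (99.00 mm²), the 27×18.5 cube at (12.5, -2.5) misses the remaining region (no effect) — area = 99.00 mm². Overall, the cross-section is a single solid region. Net area = 99.00 mm².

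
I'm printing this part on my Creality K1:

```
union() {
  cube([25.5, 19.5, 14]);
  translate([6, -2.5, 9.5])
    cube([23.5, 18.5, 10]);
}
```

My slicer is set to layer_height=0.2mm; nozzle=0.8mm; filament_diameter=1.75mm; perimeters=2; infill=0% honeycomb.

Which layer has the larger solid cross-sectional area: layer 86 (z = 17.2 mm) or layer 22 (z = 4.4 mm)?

Layer 86 (z = 17.2): the cube is absent (z outside [0, 14]); the cube at (6, -2.5) is present — its section is the full 23.5×18.5 rectangle (area 434.75 mm²); Taking the union: only the 23.5×18.5 cube at (6, -2.5) is present, so the union is just that shape — area = 434.75 mm². So its area = 434.75 mm². Layer 22 (z = 4.4): the cube (footprint 25.5×19.5) is included at this height (area 497.25 mm²); the cube at (6, -2.5) is absent (z outside [9.5, 19.5]); Merging all regions: only the 25.5×19.5 cube is present, so the union is just that shape — area = 497.25 mm². So its area = 497.25 mm². Layer 22 is larger (497.25 vs 434.75 mm²).

layer 22 (z = 4.4 mm)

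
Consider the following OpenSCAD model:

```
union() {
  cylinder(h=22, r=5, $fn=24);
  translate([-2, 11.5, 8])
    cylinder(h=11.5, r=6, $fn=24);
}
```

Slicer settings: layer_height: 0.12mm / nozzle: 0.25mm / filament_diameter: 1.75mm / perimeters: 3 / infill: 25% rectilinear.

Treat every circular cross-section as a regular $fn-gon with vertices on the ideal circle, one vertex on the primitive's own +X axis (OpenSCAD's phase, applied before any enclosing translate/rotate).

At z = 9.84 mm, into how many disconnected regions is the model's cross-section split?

2

At z = 9.84 mm: the cylinder: section is a regular 24-gon, circumradius r=5; the r=6 cylinder at (-2, 11.5) gives a regular 24-gon of circumradius 6 (constant along its height); Merging all regions: the 2 present regions are separate (no shared area or edge), so areas and boundary lengths simply add and each stays a separate island — 2 connected regions. The result has 2 disconnected regions.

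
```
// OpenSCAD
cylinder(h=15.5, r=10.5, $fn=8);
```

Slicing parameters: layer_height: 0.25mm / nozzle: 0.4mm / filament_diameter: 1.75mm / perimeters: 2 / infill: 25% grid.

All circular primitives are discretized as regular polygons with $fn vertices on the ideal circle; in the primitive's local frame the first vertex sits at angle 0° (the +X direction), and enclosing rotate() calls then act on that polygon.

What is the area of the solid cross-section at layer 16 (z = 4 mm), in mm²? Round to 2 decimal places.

At z = 4 mm: the cylinder: section is a regular 8-gon, circumradius r=10.5 (area = (8/2)·10.500²·sin(360°/8) = 311.83 mm²). Overall, the cross-section is a single solid region. Net area = 311.83 mm².

311.83 mm²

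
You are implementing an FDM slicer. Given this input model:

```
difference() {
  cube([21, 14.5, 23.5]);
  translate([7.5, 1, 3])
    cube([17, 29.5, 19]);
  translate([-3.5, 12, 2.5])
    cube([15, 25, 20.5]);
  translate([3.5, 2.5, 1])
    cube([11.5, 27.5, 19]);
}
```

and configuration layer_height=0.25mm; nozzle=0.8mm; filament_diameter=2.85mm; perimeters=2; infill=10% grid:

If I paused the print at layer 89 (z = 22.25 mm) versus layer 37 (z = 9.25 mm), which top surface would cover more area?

Layer 89 (z = 22.25): the cube (footprint 21×14.5) is included at this height (area 304.50 mm²); the cube at (7.5, 1) is not intersected at this z (z outside [3, 22]); the 15×25 cube at (-3.5, 12) contributes its full rectangle (area 375.00 mm²); the cube at (3.5, 2.5) does not reach this height (z outside [1, 20]); After the difference (first − rest): starting from the 21×14.5 cube (304.50 mm²), the 15×25 cube at (-3.5, 12) partially overlaps it — only the 28.75 mm² overlap (of its 375.00 mm²) is removed, clipping the outline — area = 275.75 mm². So its area = 275.75 mm². Layer 37 (z = 9.25): the cube is present — its section is the full 21×14.5 rectangle (area 304.50 mm²); the 17×29.5 cube at (7.5, 1) contributes its full rectangle (area 501.50 mm²); the cube at (-3.5, 12) is present — its section is the full 15×25 rectangle (area 375.00 mm²); the 11.5×27.5 cube at (3.5, 2.5) contributes its full rectangle (area 316.25 mm²); Taking the first minus the rest: starting from the 21×14.5 cube (304.50 mm²), the 17×29.5 cube at (7.5, 1) partially overlaps it — only the 182.25 mm² overlap (of its 501.50 mm²) is removed, clipping the outline; the 15×25 cube at (-3.5, 12) partially overlaps it — only the 18.75 mm² overlap (of its 375.00 mm²) is removed, clipping the outline; the 11.5×27.5 cube at (3.5, 2.5) partially overlaps it — only the 38.00 mm² overlap (of its 316.25 mm²) is removed, clipping the outline — area = 65.50 mm². So its area = 65.50 mm². Layer 89 is larger (275.75 vs 65.50 mm²).

layer 89 (z = 22.25 mm)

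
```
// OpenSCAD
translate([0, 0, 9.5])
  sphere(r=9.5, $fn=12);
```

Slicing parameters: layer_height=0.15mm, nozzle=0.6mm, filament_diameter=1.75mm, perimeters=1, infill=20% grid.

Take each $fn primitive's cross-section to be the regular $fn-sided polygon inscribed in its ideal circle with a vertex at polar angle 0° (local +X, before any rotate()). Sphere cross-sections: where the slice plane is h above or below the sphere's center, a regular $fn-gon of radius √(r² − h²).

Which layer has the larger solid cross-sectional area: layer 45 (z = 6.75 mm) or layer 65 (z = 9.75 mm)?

Layer 45 (z = 6.75): the r=9.5 sphere contributes a regular 12-gon of circumradius √(9.5²−2.75²) = 9.093 (area = (12/2)·9.093²·sin(360°/12) = 248.06 mm²). So its area = 248.06 mm². Layer 65 (z = 9.75): the r=9.5 sphere contributes a regular 12-gon of circumradius √(9.5²−0.25²) = 9.497 (area = (12/2)·9.497²·sin(360°/12) = 270.56 mm²). So its area = 270.56 mm². Layer 65 is larger (270.56 vs 248.06 mm²).

layer 65 (z = 9.75 mm)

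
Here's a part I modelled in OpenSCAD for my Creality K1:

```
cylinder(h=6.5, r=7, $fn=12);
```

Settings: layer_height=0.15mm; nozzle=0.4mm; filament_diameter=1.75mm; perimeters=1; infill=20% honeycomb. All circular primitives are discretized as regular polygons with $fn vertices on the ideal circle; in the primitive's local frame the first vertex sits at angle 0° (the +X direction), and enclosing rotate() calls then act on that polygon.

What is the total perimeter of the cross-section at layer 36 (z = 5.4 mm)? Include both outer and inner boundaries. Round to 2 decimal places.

At z = 5.4 mm: the r=7 cylinder gives a regular 12-gon of circumradius 7 (constant along its height) (perimeter = 2·12·7.000·sin(180°/12) = 43.48 mm). Overall, the cross-section is a single solid region. Total boundary length (outer) = 43.48 mm.

43.48 mm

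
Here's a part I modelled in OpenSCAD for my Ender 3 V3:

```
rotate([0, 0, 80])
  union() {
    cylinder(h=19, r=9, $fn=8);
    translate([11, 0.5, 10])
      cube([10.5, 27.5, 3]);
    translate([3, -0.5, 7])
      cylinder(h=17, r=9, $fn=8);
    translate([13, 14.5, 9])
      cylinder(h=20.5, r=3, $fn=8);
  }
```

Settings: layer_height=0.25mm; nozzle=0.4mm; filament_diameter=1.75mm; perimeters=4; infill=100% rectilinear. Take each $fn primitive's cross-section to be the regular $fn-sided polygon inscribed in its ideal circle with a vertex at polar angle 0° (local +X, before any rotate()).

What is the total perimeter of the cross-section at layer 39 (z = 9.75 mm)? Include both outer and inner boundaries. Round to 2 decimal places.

At z = 9.75 mm: the r=9 cylinder gives a regular 8-gon of circumradius 9 (constant along its height) (perimeter = 2·8·9.000·sin(180°/8) = 55.11 mm); the cube at (11, 0.5) is not intersected at this z (z outside [10, 13]); the cylinder at (3, -0.5): section is a regular 8-gon, circumradius r=9 (perimeter = 2·8·9.000·sin(180°/8) = 55.11 mm); the r=3 cylinder at (13, 14.5) contributes a regular 8-gon of circumradius 3 (perimeter = 2·8·3.000·sin(180°/8) = 18.37 mm); Combining (union): the regions partially overlap (shared area 176.66 mm²), so the edge portions inside another operand are dropped and the merged outline is re-measured after clipping — boundary = 79.97 mm; (rotated 80° about Z; rotation is an isometry so areas/perimeters/island counts are preserved). Overall, the cross-section has 2 separate islands. Total boundary length (outer) = 79.97 mm.

79.97 mm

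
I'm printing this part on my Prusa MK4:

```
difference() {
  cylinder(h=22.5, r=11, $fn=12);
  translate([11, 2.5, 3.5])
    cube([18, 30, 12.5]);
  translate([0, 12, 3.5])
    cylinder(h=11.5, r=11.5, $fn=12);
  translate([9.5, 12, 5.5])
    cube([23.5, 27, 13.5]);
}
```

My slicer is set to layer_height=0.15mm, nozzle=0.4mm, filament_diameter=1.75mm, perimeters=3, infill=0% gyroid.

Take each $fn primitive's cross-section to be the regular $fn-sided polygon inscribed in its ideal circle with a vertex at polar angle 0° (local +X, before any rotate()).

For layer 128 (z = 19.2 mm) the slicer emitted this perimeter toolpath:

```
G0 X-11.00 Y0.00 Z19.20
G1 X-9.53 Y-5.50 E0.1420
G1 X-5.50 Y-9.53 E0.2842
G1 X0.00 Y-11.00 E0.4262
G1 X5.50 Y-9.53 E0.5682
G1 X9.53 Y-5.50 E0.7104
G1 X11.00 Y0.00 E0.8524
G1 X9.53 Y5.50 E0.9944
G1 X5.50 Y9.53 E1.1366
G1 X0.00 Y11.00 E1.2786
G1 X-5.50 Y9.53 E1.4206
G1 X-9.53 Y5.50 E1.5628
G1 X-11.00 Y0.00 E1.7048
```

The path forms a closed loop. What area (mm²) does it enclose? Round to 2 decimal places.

363.14 mm²

Apply the shoelace formula to the sequence of (X, Y) vertices; enclosed area = 363.14 mm².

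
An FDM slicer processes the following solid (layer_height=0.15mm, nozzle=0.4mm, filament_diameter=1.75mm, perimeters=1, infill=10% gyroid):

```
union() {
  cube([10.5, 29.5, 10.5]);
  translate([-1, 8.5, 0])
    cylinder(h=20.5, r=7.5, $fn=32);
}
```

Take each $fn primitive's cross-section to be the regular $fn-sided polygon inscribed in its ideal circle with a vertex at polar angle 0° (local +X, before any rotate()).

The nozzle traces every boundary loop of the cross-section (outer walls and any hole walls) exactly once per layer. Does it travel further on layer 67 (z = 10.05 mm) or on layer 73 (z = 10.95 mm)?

Layer 67 (z = 10.05): the 10.5×29.5 cube contributes its full rectangle (perimeter 80.00 mm); the r=7.5 cylinder at (-1, 8.5) gives a regular 32-gon of circumradius 7.5 (constant along its height) (perimeter = 2·32·7.500·sin(180°/32) = 47.05 mm); Combining (union): the regions partially overlap (shared area 72.89 mm²), so the edge portions inside another operand are dropped and the merged outline is re-measured after clipping — boundary = 90.73 mm. So its perimeter = 90.73 mm. Layer 73 (z = 10.95): the cube is not intersected at this z (z outside [0, 10.5]); the r=7.5 cylinder at (-1, 8.5) contributes a regular 32-gon of circumradius 7.5 (perimeter = 2·32·7.500·sin(180°/32) = 47.05 mm); Merging all regions: only the r=7.5 cylinder at (-1, 8.5) is present, so the union is just that shape — boundary = 47.05 mm. So its perimeter = 47.05 mm. Layer 67 is larger (90.73 vs 47.05 mm).

layer 67 (z = 10.05 mm)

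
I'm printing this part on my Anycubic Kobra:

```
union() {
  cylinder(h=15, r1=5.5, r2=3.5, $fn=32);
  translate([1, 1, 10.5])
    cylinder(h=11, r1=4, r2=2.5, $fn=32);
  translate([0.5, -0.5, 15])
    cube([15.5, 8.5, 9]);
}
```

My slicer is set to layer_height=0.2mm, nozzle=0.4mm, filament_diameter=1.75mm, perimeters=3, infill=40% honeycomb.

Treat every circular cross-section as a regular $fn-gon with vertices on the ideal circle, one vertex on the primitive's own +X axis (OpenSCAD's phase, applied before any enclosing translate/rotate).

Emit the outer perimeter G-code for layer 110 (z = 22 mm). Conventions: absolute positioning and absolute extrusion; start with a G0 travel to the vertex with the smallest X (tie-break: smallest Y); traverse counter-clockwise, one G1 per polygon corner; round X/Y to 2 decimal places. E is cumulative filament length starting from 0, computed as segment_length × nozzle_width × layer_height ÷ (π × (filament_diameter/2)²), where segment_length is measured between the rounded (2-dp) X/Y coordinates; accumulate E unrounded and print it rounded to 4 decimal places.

At z = 22 mm: the cone is absent (z outside [0, 15]); the cone at (1, 1) is absent (z outside [10.5, 21.5]); the cube at (0.5, -0.5) is present — its section is the full 15.5×8.5 rectangle; Taking the union: only the 15.5×8.5 cube at (0.5, -0.5) is present, so the union is just that shape — 1 connected region. The outline is a single polygon with 4 vertices. Extrusion per mm of travel: 0.4 × 0.2 / (π × 0.875²) = 0.033260. Accumulating E over each segment gives final E = 1.5965.

G0 X0.50 Y-0.50 Z22.00
G1 X16.00 Y-0.50 E0.5155
G1 X16.00 Y8.00 E0.7982
G1 X0.50 Y8.00 E1.3138
G1 X0.50 Y-0.50 E1.5965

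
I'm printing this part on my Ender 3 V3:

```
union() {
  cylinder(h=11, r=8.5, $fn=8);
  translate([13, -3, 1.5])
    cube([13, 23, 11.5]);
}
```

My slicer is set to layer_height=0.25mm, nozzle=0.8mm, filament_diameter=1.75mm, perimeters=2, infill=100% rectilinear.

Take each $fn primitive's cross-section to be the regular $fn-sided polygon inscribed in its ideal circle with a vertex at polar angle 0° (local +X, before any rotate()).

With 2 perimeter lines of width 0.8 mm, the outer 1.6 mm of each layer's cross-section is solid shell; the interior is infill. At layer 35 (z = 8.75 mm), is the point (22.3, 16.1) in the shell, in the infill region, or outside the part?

infill

At z = 8.75 mm: the r=8.5 cylinder gives a regular 8-gon of circumradius 8.5 (constant along its height); the cube at (13, -3) is present — its section is the full 13×23 rectangle; Taking the union: the 2 present regions are separate (no shared area or edge), so areas and boundary lengths simply add and each stays a separate island — 2 connected regions. Overall, the cross-section has 2 separate islands. The nearest boundary edge runs (26.00, 20.00)→(26.00, -3.00); distance from the point to it = 3.70 mm. (Shell/infill is judged within the island containing the point — the largest one.) The point is inside the cross-section and 3.70 mm from the nearest boundary — more than the 1.6 mm shell width (2 × 0.8), so it's in the infill interior.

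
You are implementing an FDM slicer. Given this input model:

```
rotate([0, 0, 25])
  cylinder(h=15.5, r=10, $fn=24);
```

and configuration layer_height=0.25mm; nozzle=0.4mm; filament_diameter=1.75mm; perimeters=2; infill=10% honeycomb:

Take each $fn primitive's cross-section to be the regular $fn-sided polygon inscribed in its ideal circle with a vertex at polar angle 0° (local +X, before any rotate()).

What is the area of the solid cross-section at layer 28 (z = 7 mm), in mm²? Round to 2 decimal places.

310.58 mm²

At z = 7 mm: the cylinder: section is a regular 24-gon, circumradius r=10 (area = (24/2)·10.000²·sin(360°/24) = 310.58 mm²); (whole slice rotated 25° about Z — lengths, areas and connectivity unchanged). Overall, the cross-section is a single solid region. Net area = 310.58 mm².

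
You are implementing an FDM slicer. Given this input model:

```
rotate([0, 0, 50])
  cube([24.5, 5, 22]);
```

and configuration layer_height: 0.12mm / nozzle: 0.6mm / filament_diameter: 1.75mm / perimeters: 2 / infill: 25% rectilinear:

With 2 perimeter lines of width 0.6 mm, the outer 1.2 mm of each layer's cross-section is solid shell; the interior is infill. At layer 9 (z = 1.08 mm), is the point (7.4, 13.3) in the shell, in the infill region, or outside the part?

infill

At z = 1.08 mm: the cube is present — its section is the full 24.5×5 rectangle; (rotated 50° about Z; rotation is an isometry so areas/perimeters/island counts are preserved). Overall, the cross-section is a single solid region. Undo the 50° rotation: the query point maps to (14.945, 2.880) in the un-rotated model frame. The nearest boundary edge runs (24.50, 5.00)→(0.00, 5.00); distance from the point to it = 2.12 mm. The point is inside the cross-section and 2.12 mm from the nearest boundary — more than the 1.2 mm shell width (2 × 0.6), so it's in the infill interior.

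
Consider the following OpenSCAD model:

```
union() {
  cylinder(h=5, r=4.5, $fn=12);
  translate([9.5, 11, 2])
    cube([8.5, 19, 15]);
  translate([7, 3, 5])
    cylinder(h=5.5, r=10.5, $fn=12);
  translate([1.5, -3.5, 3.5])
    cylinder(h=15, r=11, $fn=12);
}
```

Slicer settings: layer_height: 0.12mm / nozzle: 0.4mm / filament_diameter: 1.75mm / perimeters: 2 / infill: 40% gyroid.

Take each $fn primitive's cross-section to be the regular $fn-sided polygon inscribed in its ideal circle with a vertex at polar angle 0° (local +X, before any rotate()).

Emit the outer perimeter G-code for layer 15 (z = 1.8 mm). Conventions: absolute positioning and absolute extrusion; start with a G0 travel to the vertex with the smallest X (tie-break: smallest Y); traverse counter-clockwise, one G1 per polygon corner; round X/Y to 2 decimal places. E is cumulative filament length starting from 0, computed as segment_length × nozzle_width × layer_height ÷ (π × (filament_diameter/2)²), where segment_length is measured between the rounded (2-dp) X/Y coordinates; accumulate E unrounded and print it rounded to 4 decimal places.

At z = 1.8 mm: the r=4.5 cylinder contributes a regular 12-gon of circumradius 4.5; the cube at (9.5, 11) is not intersected at this z (z outside [2, 17]); the cylinder at (7, 3) does not reach this height (z outside [5, 10.5]); the cylinder at (1.5, -3.5) does not reach this height (z outside [3.5, 18.5]); Merging all regions: only the r=4.5 cylinder is present, so the union is just that shape — 1 connected region. The outline is a single polygon with 12 vertices. Extrusion per mm of travel: 0.4 × 0.12 / (π × 0.875²) = 0.019956. Accumulating E over each segment gives final E = 0.5580.

G0 X-4.50 Y0.00 Z1.80
G1 X-3.90 Y-2.25 E0.0465
G1 X-2.25 Y-3.90 E0.0930
G1 X0.00 Y-4.50 E0.1395
G1 X2.25 Y-3.90 E0.1860
G1 X3.90 Y-2.25 E0.2325
G1 X4.50 Y0.00 E0.2790
G1 X3.90 Y2.25 E0.3255
G1 X2.25 Y3.90 E0.3721
G1 X0.00 Y4.50 E0.4185
G1 X-2.25 Y3.90 E0.4650
G1 X-3.90 Y2.25 E0.5116
G1 X-4.50 Y0.00 E0.5580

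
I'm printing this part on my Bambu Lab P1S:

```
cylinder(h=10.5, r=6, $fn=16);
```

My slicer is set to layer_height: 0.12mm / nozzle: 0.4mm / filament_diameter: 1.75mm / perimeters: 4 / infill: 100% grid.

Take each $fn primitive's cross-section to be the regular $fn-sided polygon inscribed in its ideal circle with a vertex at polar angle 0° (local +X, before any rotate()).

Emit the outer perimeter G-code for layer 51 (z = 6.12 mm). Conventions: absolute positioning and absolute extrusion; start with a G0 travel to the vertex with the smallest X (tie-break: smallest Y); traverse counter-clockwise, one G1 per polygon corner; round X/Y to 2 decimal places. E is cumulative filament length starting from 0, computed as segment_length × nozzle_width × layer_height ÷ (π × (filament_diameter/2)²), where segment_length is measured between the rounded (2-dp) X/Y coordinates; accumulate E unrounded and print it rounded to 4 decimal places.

At z = 6.12 mm: the cylinder: section is a regular 16-gon, circumradius r=6. The outline is a single polygon with 16 vertices. Extrusion per mm of travel: 0.4 × 0.12 / (π × 0.875²) = 0.019956. Accumulating E over each segment gives final E = 0.7473.

G0 X-6.00 Y0.00 Z6.12
G1 X-5.54 Y-2.30 E0.0468
G1 X-4.24 Y-4.24 E0.0934
G1 X-2.30 Y-5.54 E0.1400
G1 X0.00 Y-6.00 E0.1868
G1 X2.30 Y-5.54 E0.2336
G1 X4.24 Y-4.24 E0.2802
G1 X5.54 Y-2.30 E0.3268
G1 X6.00 Y0.00 E0.3736
G1 X5.54 Y2.30 E0.4205
G1 X4.24 Y4.24 E0.4671
G1 X2.30 Y5.54 E0.5137
G1 X0.00 Y6.00 E0.5605
G1 X-2.30 Y5.54 E0.6073
G1 X-4.24 Y4.24 E0.6539
G1 X-5.54 Y2.30 E0.7005
G1 X-6.00 Y0.00 E0.7473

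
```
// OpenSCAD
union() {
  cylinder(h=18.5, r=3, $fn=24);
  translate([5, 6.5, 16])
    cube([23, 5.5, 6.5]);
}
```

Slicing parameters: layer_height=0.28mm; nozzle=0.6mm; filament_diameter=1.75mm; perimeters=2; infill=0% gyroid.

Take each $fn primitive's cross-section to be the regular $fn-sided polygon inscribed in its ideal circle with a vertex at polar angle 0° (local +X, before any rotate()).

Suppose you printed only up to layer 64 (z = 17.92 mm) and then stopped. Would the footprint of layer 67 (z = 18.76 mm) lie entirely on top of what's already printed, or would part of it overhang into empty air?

entirely on top

Compare the two slices. At z = 17.92: the r=3 cylinder contributes a regular 24-gon of circumradius 3 (area = (24/2)·3.000²·sin(360°/24) = 27.95 mm²); the cube at (5, 6.5) is present — its section is the full 23×5.5 rectangle (area 126.50 mm²); Taking the union: the 2 present regions are separate (no shared area or edge), so areas and boundary lengths simply add and each stays a separate island — area = 154.45 mm². At z = 18.76: the cylinder does not reach this height (z outside [0, 18.5]); the cube at (5, 6.5) is present — its section is the full 23×5.5 rectangle (area 126.50 mm²); Taking the union: only the 23×5.5 cube at (5, 6.5) is present, so the union is just that shape — area = 126.50 mm². Checking containment: the cross-section at z = 18.76 is a subset of the cross-section at z = 17.92.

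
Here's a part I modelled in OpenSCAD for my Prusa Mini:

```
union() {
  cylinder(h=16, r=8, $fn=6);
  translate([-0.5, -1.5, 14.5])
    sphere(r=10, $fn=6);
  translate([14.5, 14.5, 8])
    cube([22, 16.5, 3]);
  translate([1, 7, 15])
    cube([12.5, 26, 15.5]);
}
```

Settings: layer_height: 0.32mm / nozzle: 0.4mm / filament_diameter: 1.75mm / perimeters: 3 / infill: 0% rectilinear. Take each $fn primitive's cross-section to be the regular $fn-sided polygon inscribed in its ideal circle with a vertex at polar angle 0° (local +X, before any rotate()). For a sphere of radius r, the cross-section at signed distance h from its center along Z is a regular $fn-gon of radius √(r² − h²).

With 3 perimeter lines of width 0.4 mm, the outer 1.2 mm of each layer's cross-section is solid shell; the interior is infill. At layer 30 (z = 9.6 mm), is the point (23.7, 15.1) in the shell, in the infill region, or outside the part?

shell

At z = 9.6 mm: the r=8 cylinder gives a regular 6-gon of circumradius 8 (constant along its height); the r=10 sphere at (-0.5, -1.5) slices to a regular 6-gon of circumradius 8.717 (√(r²−h²) with h=4.9 from center); the cube at (14.5, 14.5) (footprint 22×16.5) is included at this height; the cube at (1, 7) does not reach this height (z outside [15, 30.5]); Merging all regions: the regions partially overlap (shared area 154.69 mm²), so overlapping operands fuse into one piece — 2 connected regions. Overall, the cross-section has 2 separate islands. The nearest boundary edge runs (36.50, 14.50)→(14.50, 14.50); distance from the point to it = 0.60 mm. (Shell/infill is judged within the island containing the point — the largest one.) The point is inside the cross-section, 0.60 mm from the nearest boundary — within the 1.2 mm shell band (3 × 0.4).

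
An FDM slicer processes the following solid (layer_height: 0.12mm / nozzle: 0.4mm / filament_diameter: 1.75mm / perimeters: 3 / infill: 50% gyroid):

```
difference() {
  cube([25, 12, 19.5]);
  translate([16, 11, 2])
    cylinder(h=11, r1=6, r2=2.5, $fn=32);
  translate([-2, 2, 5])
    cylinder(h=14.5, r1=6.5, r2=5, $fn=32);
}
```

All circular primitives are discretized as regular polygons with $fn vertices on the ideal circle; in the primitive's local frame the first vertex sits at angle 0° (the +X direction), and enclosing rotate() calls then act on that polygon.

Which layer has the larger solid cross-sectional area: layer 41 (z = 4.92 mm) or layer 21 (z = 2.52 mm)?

Layer 41 (z = 4.92): the 25×12 cube contributes its full rectangle (area 300.00 mm²); the cone at (16, 11) (r1=6→r2=2.5) has section circumradius 5.071 here — a regular 32-gon (area = (32/2)·5.071²·sin(360°/32) = 80.27 mm²); the cone at (-2, 2) does not reach this height (z outside [5, 19.5]); After the difference (first − rest): starting from the 25×12 cube (300.00 mm²), the cone at (16, 11) partially overlaps it — only the 50.18 mm² overlap (of its 80.27 mm²) is removed, clipping the outline — area = 249.82 mm². So its area = 249.82 mm². Layer 21 (z = 2.52): the 25×12 cube contributes its full rectangle (area 300.00 mm²); the cone at (16, 11): at t=0.047 of its height the radius interpolates to r₁+(r₂−r₁)t = 5.835, giving a regular 32-gon of that circumradius (area = (32/2)·5.835²·sin(360°/32) = 106.26 mm²); the cone at (-2, 2) does not reach this height (z outside [5, 19.5]); Taking the first minus the rest: starting from the 25×12 cube (300.00 mm²), the cone at (16, 11) partially overlaps it — only the 64.70 mm² overlap (of its 106.26 mm²) is removed, clipping the outline — area = 235.30 mm². So its area = 235.30 mm². Layer 41 is larger (249.82 vs 235.30 mm²).

layer 41 (z = 4.92 mm)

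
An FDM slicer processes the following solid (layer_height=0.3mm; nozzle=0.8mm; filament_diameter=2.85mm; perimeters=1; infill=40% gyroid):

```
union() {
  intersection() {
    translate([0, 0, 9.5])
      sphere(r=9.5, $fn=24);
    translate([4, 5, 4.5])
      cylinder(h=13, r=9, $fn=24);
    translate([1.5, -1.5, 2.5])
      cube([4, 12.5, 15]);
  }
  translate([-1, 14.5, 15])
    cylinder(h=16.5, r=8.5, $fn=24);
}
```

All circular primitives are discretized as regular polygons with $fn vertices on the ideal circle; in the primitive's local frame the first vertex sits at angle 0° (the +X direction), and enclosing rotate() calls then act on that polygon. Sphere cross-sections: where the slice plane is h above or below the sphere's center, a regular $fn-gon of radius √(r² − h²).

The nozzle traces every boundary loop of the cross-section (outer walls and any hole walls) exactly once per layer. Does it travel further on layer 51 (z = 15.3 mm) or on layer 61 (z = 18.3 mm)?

Layer 51 (z = 15.3): the sphere: section is a regular 24-gon, circumradius = √(r²−h²) = √(9.5²−5.8²) = 7.524 (perimeter = 2·24·7.524·sin(180°/24) = 47.14 mm); the cylinder at (4, 5): section is a regular 24-gon, circumradius r=9 (perimeter = 2·24·9.000·sin(180°/24) = 56.39 mm); the cube at (1.5, -1.5) (footprint 4×12.5) is included at this height (perimeter 33.00 mm); Taking the intersection: the r=9 cylinder at (4, 5) partially overlaps the r=9.5 sphere; clipping to the common part keeps 108.24 mm²; the 4×12.5 cube at (1.5, -1.5) partially overlaps the running intersection; clipping to the common part keeps 31.93 mm² — boundary = 24.09 mm; the r=8.5 cylinder at (-1, 14.5) contributes a regular 24-gon of circumradius 8.5 (perimeter = 2·24·8.500·sin(180°/24) = 53.25 mm); Taking the union: the regions partially overlap (shared area 0.62 mm²), so the edge portions inside another operand are dropped and the merged outline is re-measured after clipping — boundary = 73.75 mm. So its perimeter = 73.75 mm. Layer 61 (z = 18.3): the sphere: section is a regular 24-gon, circumradius = √(r²−h²) = √(9.5²−8.8²) = 3.579 (perimeter = 2·24·3.579·sin(180°/24) = 22.42 mm); the cylinder at (4, 5) does not reach this height (z outside [4.5, 17.5]); the cube at (1.5, -1.5) does not reach this height (z outside [2.5, 17.5]); Keeping only the common overlap: at least one operand is absent at this height, so nothing remains; the cylinder at (-1, 14.5): section is a regular 24-gon, circumradius r=8.5 (perimeter = 2·24·8.500·sin(180°/24) = 53.25 mm); Merging all regions: only the r=8.5 cylinder at (-1, 14.5) is present, so the union is just that shape — boundary = 53.25 mm. So its perimeter = 53.25 mm. Layer 51 is larger (73.75 vs 53.25 mm).

layer 51 (z = 15.3 mm)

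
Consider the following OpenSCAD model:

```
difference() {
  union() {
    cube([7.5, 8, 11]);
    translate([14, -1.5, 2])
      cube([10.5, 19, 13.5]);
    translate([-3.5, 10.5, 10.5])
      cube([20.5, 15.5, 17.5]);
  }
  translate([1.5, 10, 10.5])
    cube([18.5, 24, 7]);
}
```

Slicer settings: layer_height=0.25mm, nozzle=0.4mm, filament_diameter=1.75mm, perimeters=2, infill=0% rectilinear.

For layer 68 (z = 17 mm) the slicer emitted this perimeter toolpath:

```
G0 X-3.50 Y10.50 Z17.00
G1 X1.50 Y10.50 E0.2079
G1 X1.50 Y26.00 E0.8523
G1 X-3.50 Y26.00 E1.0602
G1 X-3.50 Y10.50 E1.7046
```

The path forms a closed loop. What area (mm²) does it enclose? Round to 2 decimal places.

77.50 mm²

Apply the shoelace formula to the sequence of (X, Y) vertices; enclosed area = 77.50 mm².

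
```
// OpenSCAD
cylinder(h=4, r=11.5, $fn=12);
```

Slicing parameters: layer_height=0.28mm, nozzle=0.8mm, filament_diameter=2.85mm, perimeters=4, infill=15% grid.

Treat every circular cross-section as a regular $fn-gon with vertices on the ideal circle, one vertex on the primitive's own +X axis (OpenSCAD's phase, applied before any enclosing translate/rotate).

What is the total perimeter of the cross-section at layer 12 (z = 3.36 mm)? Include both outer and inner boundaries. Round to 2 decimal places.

At z = 3.36 mm: the r=11.5 cylinder gives a regular 12-gon of circumradius 11.5 (constant along its height) (perimeter = 2·12·11.500·sin(180°/12) = 71.43 mm). Overall, the cross-section is a single solid region. Total boundary length (outer) = 71.43 mm.

71.43 mm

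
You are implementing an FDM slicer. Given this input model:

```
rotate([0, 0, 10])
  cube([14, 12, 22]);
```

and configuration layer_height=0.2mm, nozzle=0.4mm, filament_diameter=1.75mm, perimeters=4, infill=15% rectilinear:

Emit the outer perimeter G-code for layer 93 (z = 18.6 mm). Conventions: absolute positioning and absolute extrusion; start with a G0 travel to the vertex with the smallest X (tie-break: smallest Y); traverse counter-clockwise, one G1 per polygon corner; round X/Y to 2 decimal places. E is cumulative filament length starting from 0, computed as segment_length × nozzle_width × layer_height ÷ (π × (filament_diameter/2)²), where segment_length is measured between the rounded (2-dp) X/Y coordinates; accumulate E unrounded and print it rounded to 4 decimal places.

G0 X-2.08 Y11.82 Z18.60
G1 X0.00 Y0.00 E0.3992
G1 X13.79 Y2.43 E0.8649
G1 X11.70 Y14.25 E1.2641
G1 X-2.08 Y11.82 E1.7295

At z = 18.6 mm: the cube (footprint 14×12) is included at this height; (whole slice rotated 10° about Z — lengths, areas and connectivity unchanged). The outline is a single polygon with 4 vertices. Extrusion per mm of travel: 0.4 × 0.2 / (π × 0.875²) = 0.033260. Accumulating E over each segment gives final E = 1.7295.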